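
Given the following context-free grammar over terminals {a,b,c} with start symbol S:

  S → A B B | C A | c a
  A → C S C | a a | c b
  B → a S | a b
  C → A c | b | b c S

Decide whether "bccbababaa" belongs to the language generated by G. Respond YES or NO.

CNF form of G:
  S -> A X5 | C A | T1 T0
  A -> C X3 | T0 T0 | T1 T2
  B -> T0 S | T0 T2
  C -> A T1 | T2 X4 | b
  T0 -> a
  T1 -> c
  T2 -> b
  X3 -> S C
  X4 -> T1 S
  X5 -> B B

Fill CYK table bottom-up:
  [0..0]={C,T2}  "b"  orig:{C}
  [1..1]={T1}  "c"  orig:{}
  [2..2]={T1}  "c"  orig:{}
  [3..3]={C,T2}  "b"  orig:{C}
  [4..4]={T0}  "a"  orig:{}
  [5..5]={C,T2}  "b"  orig:{C}
  [6..6]={T0}  "a"  orig:{}
  [7..7]={C,T2}  "b"  orig:{C}
  [8..8]={T0}  "a"  orig:{}
  [9..9]={T0}  "a"  orig:{}
  [0..1]=∅  "bc"
  [1..2]=∅  "cc"
  [2..3]={A}  "cb"
  [3..4]=∅  "ba"
  [4..5]={B}  "ab"
  [5..6]=∅  "ba"
  [6..7]={B}  "ab"
  [7..8]=∅  "ba"
  [8..9]={A}  "aa"
  [0..2]=∅  "bcc"
  [1..3]=∅  "ccb"
  [2..4]=∅  "cba"
  [3..5]=∅  "bab"
  [4..6]=∅  "aba"
  [5..7]=∅  "bab"
  [6..8]=∅  "aba"
  [7..9]={S}  "baa"
  [0..3]=∅  "bccb"
  [1..4]=∅  "ccba"
  [2..5]=∅  "cbab"
  [3..6]=∅  "baba"
  [4..7]={X5}  "abab"  orig:{}
  [5..8]=∅  "baba"
  [6..9]={B}  "abaa"
  [0..4]=∅  "bccba"
  [1..5]=∅  "ccbab"
  [2..6]=∅  "cbaba"
  [3..7]=∅  "babab"
  [4..8]=∅  "ababa"
  [5..9]=∅  "babaa"
  [0..5]=∅  "bccbab"
  [1..6]=∅  "ccbaba"
  [2..7]={S}  "cbabab"
  [3..8]=∅  "bababa"
  [4..9]={X5}  "ababaa"  orig:{}
  [0..6]=∅  "bccbaba"
  [1..7]={X4}  "ccbabab"  orig:{}
  [2..8]=∅  "cbababa"
  [3..9]=∅  "bababaa"
  [0..7]={C}  "bccbabab"
  [1..8]=∅  "ccbababa"
  [2..9]={S}  "cbababaa"
  [0..8]=∅  "bccbababa"
  [1..9]={X4}  "ccbababaa"  orig:{}
  [0..9]={C,S}  "bccbababaa"

S ∈ T[0,9] ⇒ YES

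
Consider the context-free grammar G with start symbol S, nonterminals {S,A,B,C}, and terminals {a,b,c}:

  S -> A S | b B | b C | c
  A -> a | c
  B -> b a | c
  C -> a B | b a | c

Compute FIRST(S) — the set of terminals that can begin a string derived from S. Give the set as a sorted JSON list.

Compute FIRST by fixpoint:
[1]
  A via A→a: +{a}
  A via A→c: +{c}
  B via B→b a: +{b}
  B via B→c: +{c}
  C via C→a B: +{a}
  C via C→b a: +{b}
  C via C→c: +{c}
  S via S→A S: +{a,c}
  S via S→b B: +{b}
  FIRST[S]={a,b,c}  FIRST[A]={a,c}  FIRST[B]={b,c}  FIRST[C]={a,b,c}
[2] (stable)
  FIRST[S]={a,b,c}  FIRST[A]={a,c}  FIRST[B]={b,c}  FIRST[C]={a,b,c}

FIRST(S) = ["a", "b", "c"]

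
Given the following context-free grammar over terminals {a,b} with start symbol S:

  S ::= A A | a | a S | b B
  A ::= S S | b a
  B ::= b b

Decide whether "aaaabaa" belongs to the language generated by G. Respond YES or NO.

CNF form of G:
  S -> A A | T0 B | T1 S | a
  A -> S S | T0 T1
  B -> T0 T0
  T0 -> b
  T1 -> a

Fill CYK table bottom-up:
  T[0,0] 'a' = {S,T1}  orig:{S}
  T[1,1] 'a' = {S,T1}  orig:{S}
  T[2,2] 'a' = {S,T1}  orig:{S}
  T[3,3] 'a' = {S,T1}  orig:{S}
  T[4,4] 'b' = {T0}  orig:{}
  T[5,5] 'a' = {S,T1}  orig:{S}
  T[6,6] 'a' = {S,T1}  orig:{S}
  T[0,1] 'aa' = {A,S}
  T[1,2] 'aa' = {A,S}
  T[2,3] 'aa' = {A,S}
  T[3,4] 'ab' = ∅
  T[4,5] 'ba' = {A}
  T[5,6] 'aa' = {A,S}
  T[0,2] 'aaa' = {A,S}
  T[1,3] 'aaa' = {A,S}
  T[2,4] 'aab' = ∅
  T[3,5] 'aba' = ∅
  T[4,6] 'baa' = ∅
  T[0,3] 'aaaa' = {A,S}
  T[1,4] 'aaab' = ∅
  T[2,5] 'aaba' = {S}
  T[3,6] 'abaa' = ∅
  T[0,4] 'aaaab' = ∅
  T[1,5] 'aaaba' = {A,S}
  T[2,6] 'aabaa' = {A}
  T[0,5] 'aaaaba' = {A,S}
  T[1,6] 'aaabaa' = {A}
  T[0,6] 'aaaabaa' = {A,S}

S ∈ T[0,6] ⇒ YES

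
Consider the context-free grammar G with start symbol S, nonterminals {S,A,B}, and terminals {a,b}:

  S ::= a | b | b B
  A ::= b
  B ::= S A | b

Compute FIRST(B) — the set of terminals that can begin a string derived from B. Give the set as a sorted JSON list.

FIRST iteration:
pass 1:
  A via A→b: +{b}
  B via B→b: +{b}
  S via S→a: +{a}
  S via S→b: +{b}
  FIRST[S]={a,b}  FIRST[A]={b}  FIRST[B]={b}
pass 2:
  B via B→S A: +{a}
  FIRST[S]={a,b}  FIRST[A]={b}  FIRST[B]={a,b}
pass 3: — fixpoint
  FIRST[S]={a,b}  FIRST[A]={b}  FIRST[B]={a,b}

FIRST(B) = ["a", "b"]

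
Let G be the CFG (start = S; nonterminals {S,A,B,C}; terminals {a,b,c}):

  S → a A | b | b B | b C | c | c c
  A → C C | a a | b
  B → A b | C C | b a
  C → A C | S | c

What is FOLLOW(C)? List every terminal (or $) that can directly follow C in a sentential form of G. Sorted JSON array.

FIRST iteration:
[1]
  A via A→a a: +{a}
  A via A→b: +{b}
  B via B→A b: +{a,b}
  C via C→A C: +{a,b}
  C via C→c: +{c}
  S via S→a A: +{a}
  S via S→b: +{b}
  S via S→c: +{c}
  FIRST(S)={a,b,c}  FIRST(A)={a,b}  FIRST(B)={a,b}  FIRST(C)={a,b,c}
[2]
  A via A→C C: +{c}
  B via B→A b: +{c}
  FIRST(S)={a,b,c}  FIRST(A)={a,b,c}  FIRST(B)={a,b,c}  FIRST(C)={a,b,c}
[3] (no change)
  FIRST(S)={a,b,c}  FIRST(A)={a,b,c}  FIRST(B)={a,b,c}  FIRST(C)={a,b,c}

FOLLOW iteration:
initialize: $ ∈ FOLLOW(S)
round 1:
  A→C C: FOLLOW(C) ⊇ FIRST(C) = {a,b,c}; new: +{a,b,c}
  B→A b: FOLLOW(A) ⊇ FIRST(b) = {b}; new: +{b}
  C→A C: FOLLOW(A) ⊇ FIRST(C) = {a,b,c}; new: +{a,c}
  C→S: FOLLOW(S) ⊇ FOLLOW(C) ⊇ {a,b,c}; new: +{a,b,c}
  S→a A: FOLLOW(A) ⊇ FOLLOW(S) ⊇ {$,a,b,c}; new: +{$}
  S→b B: FOLLOW(B) ⊇ FOLLOW(S) ⊇ {$,a,b,c}; new: +{$,a,b,c}
  S→b C: FOLLOW(C) ⊇ FOLLOW(S) ⊇ {$,a,b,c}; new: +{$}
  FOLLOW(S)={$,a,b,c}  FOLLOW(A)={$,a,b,c}  FOLLOW(B)={$,a,b,c}  FOLLOW(C)={$,a,b,c}
round 2: (stable)
  FOLLOW(S)={$,a,b,c}  FOLLOW(A)={$,a,b,c}  FOLLOW(B)={$,a,b,c}  FOLLOW(C)={$,a,b,c}

FOLLOW(C) = ["$", "a", "b", "c"]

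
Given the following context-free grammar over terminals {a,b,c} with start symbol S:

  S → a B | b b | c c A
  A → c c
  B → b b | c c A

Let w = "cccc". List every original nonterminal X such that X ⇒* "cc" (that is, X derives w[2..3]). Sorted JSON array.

CNF form of G:
  S -> T0 X4 | T1 T1 | T2 B
  A -> T0 T0
  B -> T0 X3 | T1 T1
  T0 -> c
  T1 -> b
  T2 -> a
  X3 -> T0 A
  X4 -> T0 A

CYK table (by increasing span) (cells [i..j] with 2 ≤ i ≤ j ≤ 3 only):
  T[2,2] 'c' = {T0}  orig:{}
  T[3,3] 'c' = {T0}  orig:{}
  T[2,3] 'cc' = {A}

Original NTs in T[2,3] deriving "cc": ["A"]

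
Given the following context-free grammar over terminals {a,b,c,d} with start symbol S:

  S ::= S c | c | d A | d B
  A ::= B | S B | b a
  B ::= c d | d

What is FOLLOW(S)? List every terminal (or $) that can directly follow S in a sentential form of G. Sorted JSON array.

FIRST sets, iterate to fixpoint:
round 1:
  A via A→b a: +{b}
  B via B→c d: +{c}
  B via B→d: +{d}
  S via S→c: +{c}
  S via S→d A: +{d}
  FIRST[S]={c,d}  FIRST[A]={b}  FIRST[B]={c,d}
round 2:
  A via A→B: +{c,d}
  FIRST[S]={c,d}  FIRST[A]={b,c,d}  FIRST[B]={c,d}
round 3: (no change)
  FIRST[S]={c,d}  FIRST[A]={b,c,d}  FIRST[B]={c,d}

FOLLOW sets:
initialize: $ ∈ FOLLOW(S)
iter 1:
  A→S B: FOLLOW(S) ⊇ FIRST(B) = {c,d}; new: +{c,d}
  S→d A: FOLLOW(A) ⊇ FOLLOW(S) ⊇ {$,c,d}; new: +{$,c,d}
  S→d B: FOLLOW(B) ⊇ FOLLOW(S) ⊇ {$,c,d}; new: +{$,c,d}
  FOLLOW[S]={$,c,d}  FOLLOW[A]={$,c,d}  FOLLOW[B]={$,c,d}
iter 2: (stable)
  FOLLOW[S]={$,c,d}  FOLLOW[A]={$,c,d}  FOLLOW[B]={$,c,d}

FOLLOW(S) = ["$", "c", "d"]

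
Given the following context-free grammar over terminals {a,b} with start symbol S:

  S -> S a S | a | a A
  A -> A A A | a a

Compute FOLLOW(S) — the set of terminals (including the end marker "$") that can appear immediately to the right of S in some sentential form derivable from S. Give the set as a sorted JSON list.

FIRST iteration:
round 1:
  A via A→a a: +{a}
  S via S→a: +{a}
  FIRST[S]={a}  FIRST[A]={a}
round 2: — fixpoint
  FIRST[S]={a}  FIRST[A]={a}

Compute FOLLOW by fixpoint:
FOLLOW(S) := {$}
[1]
  A→A A A: FOLLOW(A) ⊇ FIRST(A) = {a}; new: +{a}
  S→S a S: FOLLOW(S) ⊇ FIRST(a) = {a}; new: +{a}
  S→a A: FOLLOW(A) ⊇ FOLLOW(S) ⊇ {$,a}; new: +{$}
  S: {$,a}  A: {$,a}
[2] done
  S: {$,a}  A: {$,a}

FOLLOW(S) = ["$", "a"]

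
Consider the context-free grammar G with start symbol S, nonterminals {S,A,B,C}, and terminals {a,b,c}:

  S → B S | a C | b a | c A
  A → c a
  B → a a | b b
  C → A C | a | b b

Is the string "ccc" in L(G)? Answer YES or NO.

Convert to CNF:
  S -> B S | T0 A | T1 C | T2 T1
  A -> T0 T1
  B -> T1 T1 | T2 T2
  C -> A C | T2 T2 | a
  T0 -> c
  T1 -> a
  T2 -> b

Fill CYK table bottom-up:
  T[0,0] 'c' = {T0}  orig:{}
  T[1,1] 'c' = {T0}  orig:{}
  T[2,2] 'c' = {T0}  orig:{}
  T[0,1] 'cc' = ∅
  T[1,2] 'cc' = ∅
  T[0,2] 'ccc' = ∅

S ∉ T[0,2] ⇒ NO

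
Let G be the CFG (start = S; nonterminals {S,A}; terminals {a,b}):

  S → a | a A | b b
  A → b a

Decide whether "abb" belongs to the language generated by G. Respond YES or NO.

Convert to CNF:
  S -> T0 T0 | T1 A | a
  A -> T0 T1
  T0 -> b
  T1 -> a

CYK fill:
  [0..0]={S,T1}  "a"  orig:{S}
  [1..1]={T0}  "b"  orig:{}
  [2..2]={T0}  "b"  orig:{}
  [0..1]=∅  "ab"
  [1..2]={S}  "bb"
  [0..2]=∅  "abb"

S ∉ T[0,2] ⇒ NO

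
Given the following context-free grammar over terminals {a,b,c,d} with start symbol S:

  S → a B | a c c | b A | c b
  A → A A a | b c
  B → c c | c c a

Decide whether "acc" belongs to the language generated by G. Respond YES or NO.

Convert to CNF:
  S -> T0 B | T0 X5 | T1 A | T2 T1
  A -> A X3 | T1 T2
  B -> T2 T2 | T2 X4
  T0 -> a
  T1 -> b
  T2 -> c
  X3 -> A T0
  X4 -> T2 T0
  X5 -> T2 T2

CYK table (by increasing span):
  cell(0,0) a: {T0}  orig:{}
  cell(1,1) c: {T2}  orig:{}
  cell(2,2) c: {T2}  orig:{}
  cell(0,1) ac: ∅
  cell(1,2) cc: {B,X5}  orig:{B}
  cell(0,2) acc: {S}

S ∈ T[0,2] ⇒ YES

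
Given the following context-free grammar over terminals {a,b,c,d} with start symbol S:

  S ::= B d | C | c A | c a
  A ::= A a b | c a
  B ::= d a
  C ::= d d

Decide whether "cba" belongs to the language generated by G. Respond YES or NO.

Convert to CNF:
  S -> B T3 | T2 A | T2 T0 | T3 T3
  A -> A X4 | T2 T0
  B -> T3 T0
  C -> T3 T3
  T0 -> a
  T1 -> b
  T2 -> c
  T3 -> d
  X4 -> T0 T1

CYK table (by increasing span):
  [0..0]={T2}  "c"  orig:{}
  [1..1]={T1}  "b"  orig:{}
  [2..2]={T0}  "a"  orig:{}
  [0..1]=∅  "cb"
  [1..2]=∅  "ba"
  [0..2]=∅  "cba"

S ∉ T[0,2] ⇒ NO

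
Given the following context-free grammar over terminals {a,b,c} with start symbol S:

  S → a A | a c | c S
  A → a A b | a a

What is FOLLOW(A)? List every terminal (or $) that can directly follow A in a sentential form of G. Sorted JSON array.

FIRST sets, iterate to fixpoint:
pass 1:
  A via A→a A b: +{a}
  S via S→a A: +{a}
  S via S→c S: +{c}
  FIRST(S)={a,c}  FIRST(A)={a}
pass 2: (no change)
  FIRST(S)={a,c}  FIRST(A)={a}

Compute FOLLOW by fixpoint:
seed FOLLOW(S) with $
round 1:
  A→a A b: FOLLOW(A) ⊇ FIRST(b) = {b}; new: +{b}
  S→a A: FOLLOW(A) ⊇ FOLLOW(S) ⊇ {$}; new: +{$}
  FOLLOW[S]={$}  FOLLOW[A]={$,b}
round 2: (stable)
  FOLLOW[S]={$}  FOLLOW[A]={$,b}

FOLLOW(A) = ["$", "b"]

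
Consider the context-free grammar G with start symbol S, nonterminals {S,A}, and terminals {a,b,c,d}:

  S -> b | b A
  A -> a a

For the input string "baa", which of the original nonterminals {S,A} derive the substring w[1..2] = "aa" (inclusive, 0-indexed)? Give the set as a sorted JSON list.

CNF form of G:
  S -> T1 A | b
  A -> T0 T0
  T0 -> a
  T1 -> b

CYK table (by increasing span) — only the sub-triangle for w[1..2]:
  T[1,1] 'a' = {T0}  orig:{}
  T[2,2] 'a' = {T0}  orig:{}
  T[1,2] 'aa' = {A}

Original NTs in T[1,2] deriving "aa": ["A"]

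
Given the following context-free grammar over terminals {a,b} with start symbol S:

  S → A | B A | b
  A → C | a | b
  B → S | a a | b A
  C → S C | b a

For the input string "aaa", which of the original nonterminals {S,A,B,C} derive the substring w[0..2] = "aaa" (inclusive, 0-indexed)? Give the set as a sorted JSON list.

CNF form of G:
  S -> B A | S C | T0 T1 | a | b
  A -> S C | T0 T1 | a | b
  B -> B A | S C | T0 A | T0 T1 | T1 T1 | a | b
  C -> S C | T0 T1
  T0 -> b
  T1 -> a

CYK fill (cells [i..j] with 0 ≤ i ≤ j ≤ 2 only):
  cell(0,0) a: {A,B,S,T1}  orig:{A,B,S}
  cell(1,1) a: {A,B,S,T1}  orig:{A,B,S}
  cell(2,2) a: {A,B,S,T1}  orig:{A,B,S}
  cell(0,1) aa: {B,S}
  cell(1,2) aa: {B,S}
  cell(0,2) aaa: {B,S}

Original NTs in T[0,2] deriving "aaa": ["B", "S"]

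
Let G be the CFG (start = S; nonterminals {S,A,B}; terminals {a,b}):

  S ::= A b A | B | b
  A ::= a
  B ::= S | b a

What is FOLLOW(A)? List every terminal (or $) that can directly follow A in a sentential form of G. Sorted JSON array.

Compute FIRST by fixpoint:
round 1:
  A via A→a: +{a}
  B via B→b a: +{b}
  S via S→A b A: +{a}
  S via S→B: +{b}
  FIRST(S)={a,b}  FIRST(A)={a}  FIRST(B)={b}
round 2:
  B via B→S: +{a}
  FIRST(S)={a,b}  FIRST(A)={a}  FIRST(B)={a,b}
round 3: (no change)
  FIRST(S)={a,b}  FIRST(A)={a}  FIRST(B)={a,b}

FOLLOW iteration:
initialize: $ ∈ FOLLOW(S)
[1]
  S→A b A: FOLLOW(A) ⊇ FIRST(b) = {b}; new: +{b}
  S→A b A: FOLLOW(A) ⊇ FOLLOW(S) ⊇ {$}; new: +{$}
  S→B: FOLLOW(B) ⊇ FOLLOW(S) ⊇ {$}; new: +{$}
  FOLLOW[S]={$}  FOLLOW[A]={$,b}  FOLLOW[B]={$}
[2] done
  FOLLOW[S]={$}  FOLLOW[A]={$,b}  FOLLOW[B]={$}

FOLLOW(A) = ["$", "b"]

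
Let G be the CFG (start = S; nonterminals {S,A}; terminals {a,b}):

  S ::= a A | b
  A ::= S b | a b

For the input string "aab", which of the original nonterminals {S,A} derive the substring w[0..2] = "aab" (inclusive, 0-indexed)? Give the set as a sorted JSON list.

Convert to CNF:
  S -> T1 A | b
  A -> S T0 | T1 T0
  T0 -> b
  T1 -> a

Fill CYK table bottom-up — only the sub-triangle for w[0..2]:
  [0..0]={T1}  "a"  orig:{}
  [1..1]={T1}  "a"  orig:{}
  [2..2]={S,T0}  "b"  orig:{S}
  [0..1]=∅  "aa"
  [1..2]={A}  "ab"
  [0..2]={S}  "aab"

Original NTs in T[0,2] deriving "aab": ["S"]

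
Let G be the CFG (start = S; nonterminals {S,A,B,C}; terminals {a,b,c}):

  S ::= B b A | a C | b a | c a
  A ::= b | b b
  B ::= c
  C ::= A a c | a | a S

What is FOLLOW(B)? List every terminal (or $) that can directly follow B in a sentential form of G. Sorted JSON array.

FIRST iteration:
iter 1:
  A via A→b: +{b}
  B via B→c: +{c}
  C via C→A a c: +{b}
  C via C→a: +{a}
  S via S→B b A: +{c}
  S via S→a C: +{a}
  S via S→b a: +{b}
  FIRST(S)={a,b,c}  FIRST(A)={b}  FIRST(B)={c}  FIRST(C)={a,b}
iter 2: (stable)
  FIRST(S)={a,b,c}  FIRST(A)={b}  FIRST(B)={c}  FIRST(C)={a,b}

Compute FOLLOW by fixpoint:
FOLLOW(S) := {$}
round 1:
  C→A a c: FOLLOW(A) ⊇ FIRST(a) = {a}; new: +{a}
  S→B b A: FOLLOW(B) ⊇ FIRST(b) = {b}; new: +{b}
  S→B b A: FOLLOW(A) ⊇ FOLLOW(S) ⊇ {$}; new: +{$}
  S→a C: FOLLOW(C) ⊇ FOLLOW(S) ⊇ {$}; new: +{$}
  FOLLOW[S]={$}  FOLLOW[A]={$,a}  FOLLOW[B]={b}  FOLLOW[C]={$}
round 2: (no change)
  FOLLOW[S]={$}  FOLLOW[A]={$,a}  FOLLOW[B]={b}  FOLLOW[C]={$}

FOLLOW(B) = ["b"]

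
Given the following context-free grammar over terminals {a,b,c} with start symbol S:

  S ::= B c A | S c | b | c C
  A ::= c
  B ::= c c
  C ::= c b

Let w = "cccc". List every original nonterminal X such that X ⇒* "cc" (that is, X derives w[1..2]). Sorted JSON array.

CNF form of G:
  S -> B X2 | S T0 | T0 C | b
  A -> c
  B -> T0 T0
  C -> T0 T1
  T0 -> c
  T1 -> b
  X2 -> T0 A

CYK table (by increasing span), restricted to cells inside w[1..2]:
  T[1,1] 'c' = {A,T0}  orig:{A}
  T[2,2] 'c' = {A,T0}  orig:{A}
  T[1,2] 'cc' = {B,X2}  orig:{B}

Original NTs in T[1,2] deriving "cc": ["B"]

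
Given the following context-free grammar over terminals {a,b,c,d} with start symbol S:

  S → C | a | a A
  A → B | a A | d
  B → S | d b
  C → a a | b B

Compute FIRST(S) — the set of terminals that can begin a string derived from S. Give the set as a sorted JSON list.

Compute FIRST by fixpoint:
round 1:
  A via A→a A: +{a}
  A via A→d: +{d}
  B via B→d b: +{d}
  C via C→a a: +{a}
  C via C→b B: +{b}
  S via S→C: +{a,b}
  FIRST[S]={a,b}  FIRST[A]={a,d}  FIRST[B]={d}  FIRST[C]={a,b}
round 2:
  B via B→S: +{a,b}
  FIRST[S]={a,b}  FIRST[A]={a,d}  FIRST[B]={a,b,d}  FIRST[C]={a,b}
round 3:
  A via A→B: +{b}
  FIRST[S]={a,b}  FIRST[A]={a,b,d}  FIRST[B]={a,b,d}  FIRST[C]={a,b}
round 4: (no change)
  FIRST[S]={a,b}  FIRST[A]={a,b,d}  FIRST[B]={a,b,d}  FIRST[C]={a,b}

FIRST(S) = ["a", "b"]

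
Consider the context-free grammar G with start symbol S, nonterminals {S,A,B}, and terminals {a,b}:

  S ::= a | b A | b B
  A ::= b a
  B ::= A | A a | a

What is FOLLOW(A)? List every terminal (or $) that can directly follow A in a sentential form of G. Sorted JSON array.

FIRST iteration:
pass 1:
  A via A→b a: +{b}
  B via B→A: +{b}
  B via B→a: +{a}
  S via S→a: +{a}
  S via S→b A: +{b}
  FIRST[S]={a,b}  FIRST[A]={b}  FIRST[B]={a,b}
pass 2: (stable)
  FIRST[S]={a,b}  FIRST[A]={b}  FIRST[B]={a,b}

Compute FOLLOW by fixpoint:
initialize: $ ∈ FOLLOW(S)
pass 1:
  B→A a: FOLLOW(A) ⊇ FIRST(a) = {a}; new: +{a}
  S→b A: FOLLOW(A) ⊇ FOLLOW(S) ⊇ {$}; new: +{$}
  S→b B: FOLLOW(B) ⊇ FOLLOW(S) ⊇ {$}; new: +{$}
  S: {$}  A: {$,a}  B: {$}
pass 2: done
  S: {$}  A: {$,a}  B: {$}

FOLLOW(A) = ["$", "a"]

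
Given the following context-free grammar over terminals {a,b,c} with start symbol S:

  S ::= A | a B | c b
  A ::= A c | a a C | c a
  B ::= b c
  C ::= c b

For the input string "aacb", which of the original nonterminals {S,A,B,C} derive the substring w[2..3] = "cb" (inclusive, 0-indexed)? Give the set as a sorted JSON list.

CNF form of G:
  S -> A T0 | T0 T1 | T0 T2 | T1 B | T1 X4
  A -> A T0 | T0 T1 | T1 X3
  B -> T2 T0
  C -> T0 T2
  T0 -> c
  T1 -> a
  T2 -> b
  X3 -> T1 C
  X4 -> T1 C

CYK table (by increasing span) — only the sub-triangle for w[2..3]:
  cell(2,2) c: {T0}  orig:{}
  cell(3,3) b: {T2}  orig:{}
  cell(2,3) cb: {C,S}

Original NTs in T[2,3] deriving "cb": ["C", "S"]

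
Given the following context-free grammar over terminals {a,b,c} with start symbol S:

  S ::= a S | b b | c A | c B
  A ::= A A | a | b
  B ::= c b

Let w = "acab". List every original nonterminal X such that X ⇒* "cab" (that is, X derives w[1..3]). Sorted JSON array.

Convert to CNF:
  S -> T0 A | T0 B | T1 T1 | T2 S
  A -> A A | a | b
  B -> T0 T1
  T0 -> c
  T1 -> b
  T2 -> a

CYK table (by increasing span) — only the sub-triangle for w[1..3]:
  T[1,1] 'c' = {T0}  orig:{}
  T[2,2] 'a' = {A,T2}  orig:{A}
  T[3,3] 'b' = {A,T1}  orig:{A}
  T[1,2] 'ca' = {S}
  T[2,3] 'ab' = {A}
  T[1,3] 'cab' = {S}

Original NTs in T[1,3] deriving "cab": ["S"]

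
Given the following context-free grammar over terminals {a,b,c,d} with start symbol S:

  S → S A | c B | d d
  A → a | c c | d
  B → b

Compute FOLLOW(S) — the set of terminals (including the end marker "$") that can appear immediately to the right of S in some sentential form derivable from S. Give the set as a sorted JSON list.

FIRST iteration:
iter 1:
  A via A→a: +{a}
  A via A→c c: +{c}
  A via A→d: +{d}
  B via B→b: +{b}
  S via S→c B: +{c}
  S via S→d d: +{d}
  S: {c,d}  A: {a,c,d}  B: {b}
iter 2: (stable)
  S: {c,d}  A: {a,c,d}  B: {b}

Compute FOLLOW by fixpoint:
seed FOLLOW(S) with $
pass 1:
  S→S A: FOLLOW(S) ⊇ FIRST(A) = {a,c,d}; new: +{a,c,d}
  S→S A: FOLLOW(A) ⊇ FOLLOW(S) ⊇ {$,a,c,d}; new: +{$,a,c,d}
  S→c B: FOLLOW(B) ⊇ FOLLOW(S) ⊇ {$,a,c,d}; new: +{$,a,c,d}
  S: {$,a,c,d}  A: {$,a,c,d}  B: {$,a,c,d}
pass 2: (no change)
  S: {$,a,c,d}  A: {$,a,c,d}  B: {$,a,c,d}

FOLLOW(S) = ["$", "a", "c", "d"]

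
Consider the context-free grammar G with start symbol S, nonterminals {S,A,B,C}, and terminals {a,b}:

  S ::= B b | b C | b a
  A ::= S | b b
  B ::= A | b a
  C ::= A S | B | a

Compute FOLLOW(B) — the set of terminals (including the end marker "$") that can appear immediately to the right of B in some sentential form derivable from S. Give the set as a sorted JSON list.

Compute FIRST by fixpoint:
round 1:
  A via A→b b: +{b}
  B via B→A: +{b}
  C via C→A S: +{b}
  C via C→a: +{a}
  S via S→B b: +{b}
  FIRST(S)={b}  FIRST(A)={b}  FIRST(B)={b}  FIRST(C)={a,b}
round 2: (no change)
  FIRST(S)={b}  FIRST(A)={b}  FIRST(B)={b}  FIRST(C)={a,b}

FOLLOW sets:
FOLLOW(S) := {$}
round 1:
  C→A S: FOLLOW(A) ⊇ FIRST(S) = {b}; new: +{b}
  S→B b: FOLLOW(B) ⊇ FIRST(b) = {b}; new: +{b}
  S→b C: FOLLOW(C) ⊇ FOLLOW(S) ⊇ {$}; new: +{$}
  FOLLOW[S]={$}  FOLLOW[A]={b}  FOLLOW[B]={b}  FOLLOW[C]={$}
round 2:
  A→S: FOLLOW(S) ⊇ FOLLOW(A) ⊇ {b}; new: +{b}
  C→B: FOLLOW(B) ⊇ FOLLOW(C) ⊇ {$}; new: +{$}
  S→b C: FOLLOW(C) ⊇ FOLLOW(S) ⊇ {$,b}; new: +{b}
  FOLLOW[S]={$,b}  FOLLOW[A]={b}  FOLLOW[B]={$,b}  FOLLOW[C]={$,b}
round 3:
  B→A: FOLLOW(A) ⊇ FOLLOW(B) ⊇ {$,b}; new: +{$}
  FOLLOW[S]={$,b}  FOLLOW[A]={$,b}  FOLLOW[B]={$,b}  FOLLOW[C]={$,b}
round 4: done
  FOLLOW[S]={$,b}  FOLLOW[A]={$,b}  FOLLOW[B]={$,b}  FOLLOW[C]={$,b}

FOLLOW(B) = ["$", "b"]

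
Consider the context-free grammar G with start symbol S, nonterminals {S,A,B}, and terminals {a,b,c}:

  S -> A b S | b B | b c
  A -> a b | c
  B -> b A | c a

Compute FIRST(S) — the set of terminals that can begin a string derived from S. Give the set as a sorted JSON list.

Compute FIRST by fixpoint:
[1]
  A via A→a b: +{a}
  A via A→c: +{c}
  B via B→b A: +{b}
  B via B→c a: +{c}
  S via S→A b S: +{a,c}
  S via S→b B: +{b}
  FIRST[S]={a,b,c}  FIRST[A]={a,c}  FIRST[B]={b,c}
[2] (no change)
  FIRST[S]={a,b,c}  FIRST[A]={a,c}  FIRST[B]={b,c}

FIRST(S) = ["a", "b", "c"]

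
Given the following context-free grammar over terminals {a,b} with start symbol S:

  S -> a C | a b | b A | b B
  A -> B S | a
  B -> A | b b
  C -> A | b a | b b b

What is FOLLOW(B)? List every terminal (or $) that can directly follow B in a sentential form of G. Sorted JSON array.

FIRST iteration:
[1]
  A via A→a: +{a}
  B via B→A: +{a}
  B via B→b b: +{b}
  C via C→A: +{a}
  C via C→b a: +{b}
  S via S→a C: +{a}
  S via S→b A: +{b}
  S: {a,b}  A: {a}  B: {a,b}  C: {a,b}
[2]
  A via A→B S: +{b}
  S: {a,b}  A: {a,b}  B: {a,b}  C: {a,b}
[3] — fixpoint
  S: {a,b}  A: {a,b}  B: {a,b}  C: {a,b}

FOLLOW sets:
FOLLOW(S) := {$}
iter 1:
  A→B S: FOLLOW(B) ⊇ FIRST(S) = {a,b}; new: +{a,b}
  B→A: FOLLOW(A) ⊇ FOLLOW(B) ⊇ {a,b}; new: +{a,b}
  S→a C: FOLLOW(C) ⊇ FOLLOW(S) ⊇ {$}; new: +{$}
  S→b A: FOLLOW(A) ⊇ FOLLOW(S) ⊇ {$}; new: +{$}
  S→b B: FOLLOW(B) ⊇ FOLLOW(S) ⊇ {$}; new: +{$}
  S: {$}  A: {$,a,b}  B: {$,a,b}  C: {$}
iter 2:
  A→B S: FOLLOW(S) ⊇ FOLLOW(A) ⊇ {$,a,b}; new: +{a,b}
  S→a C: FOLLOW(C) ⊇ FOLLOW(S) ⊇ {$,a,b}; new: +{a,b}
  S: {$,a,b}  A: {$,a,b}  B: {$,a,b}  C: {$,a,b}
iter 3: — fixpoint
  S: {$,a,b}  A: {$,a,b}  B: {$,a,b}  C: {$,a,b}

FOLLOW(B) = ["$", "a", "b"]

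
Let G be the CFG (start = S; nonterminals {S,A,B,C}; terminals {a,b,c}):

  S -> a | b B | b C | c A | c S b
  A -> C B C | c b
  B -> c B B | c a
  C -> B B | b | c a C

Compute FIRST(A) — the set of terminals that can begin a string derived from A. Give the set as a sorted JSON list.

Compute FIRST by fixpoint:
pass 1:
  A via A→c b: +{c}
  B via B→c B B: +{c}
  C via C→B B: +{c}
  C via C→b: +{b}
  S via S→a: +{a}
  S via S→b B: +{b}
  S via S→c A: +{c}
  FIRST(S)={a,b,c}  FIRST(A)={c}  FIRST(B)={c}  FIRST(C)={b,c}
pass 2:
  A via A→C B C: +{b}
  FIRST(S)={a,b,c}  FIRST(A)={b,c}  FIRST(B)={c}  FIRST(C)={b,c}
pass 3: (stable)
  FIRST(S)={a,b,c}  FIRST(A)={b,c}  FIRST(B)={c}  FIRST(C)={b,c}

FIRST(A) = ["b", "c"]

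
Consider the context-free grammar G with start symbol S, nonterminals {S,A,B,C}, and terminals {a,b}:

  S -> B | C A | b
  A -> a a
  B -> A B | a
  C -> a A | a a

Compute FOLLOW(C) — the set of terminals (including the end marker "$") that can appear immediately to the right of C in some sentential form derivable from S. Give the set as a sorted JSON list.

FIRST iteration:
pass 1:
  A via A→a a: +{a}
  B via B→A B: +{a}
  C via C→a A: +{a}
  S via S→B: +{a}
  S via S→b: +{b}
  FIRST[S]={a,b}  FIRST[A]={a}  FIRST[B]={a}  FIRST[C]={a}
pass 2: — fixpoint
  FIRST[S]={a,b}  FIRST[A]={a}  FIRST[B]={a}  FIRST[C]={a}

Compute FOLLOW by fixpoint:
initialize: $ ∈ FOLLOW(S)
iter 1:
  B→A B: FOLLOW(A) ⊇ FIRST(B) = {a}; new: +{a}
  S→B: FOLLOW(B) ⊇ FOLLOW(S) ⊇ {$}; new: +{$}
  S→C A: FOLLOW(C) ⊇ FIRST(A) = {a}; new: +{a}
  S→C A: FOLLOW(A) ⊇ FOLLOW(S) ⊇ {$}; new: +{$}
  FOLLOW[S]={$}  FOLLOW[A]={$,a}  FOLLOW[B]={$}  FOLLOW[C]={a}
iter 2: done
  FOLLOW[S]={$}  FOLLOW[A]={$,a}  FOLLOW[B]={$}  FOLLOW[C]={a}

FOLLOW(C) = ["a"]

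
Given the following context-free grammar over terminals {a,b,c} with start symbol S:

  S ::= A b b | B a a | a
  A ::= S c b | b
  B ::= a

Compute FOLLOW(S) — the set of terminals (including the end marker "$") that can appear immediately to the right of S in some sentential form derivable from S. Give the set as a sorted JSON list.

FIRST sets, iterate to fixpoint:
iter 1:
  A via A→b: +{b}
  B via B→a: +{a}
  S via S→A b b: +{b}
  S via S→B a a: +{a}
  FIRST[S]={a,b}  FIRST[A]={b}  FIRST[B]={a}
iter 2:
  A via A→S c b: +{a}
  FIRST[S]={a,b}  FIRST[A]={a,b}  FIRST[B]={a}
iter 3: (no change)
  FIRST[S]={a,b}  FIRST[A]={a,b}  FIRST[B]={a}

Compute FOLLOW by fixpoint:
initialize: $ ∈ FOLLOW(S)
iter 1:
  A→S c b: FOLLOW(S) ⊇ FIRST(c) = {c}; new: +{c}
  S→A b b: FOLLOW(A) ⊇ FIRST(b) = {b}; new: +{b}
  S→B a a: FOLLOW(B) ⊇ FIRST(a) = {a}; new: +{a}
  FOLLOW[S]={$,c}  FOLLOW[A]={b}  FOLLOW[B]={a}
iter 2: — fixpoint
  FOLLOW[S]={$,c}  FOLLOW[A]={b}  FOLLOW[B]={a}

FOLLOW(S) = ["$", "c"]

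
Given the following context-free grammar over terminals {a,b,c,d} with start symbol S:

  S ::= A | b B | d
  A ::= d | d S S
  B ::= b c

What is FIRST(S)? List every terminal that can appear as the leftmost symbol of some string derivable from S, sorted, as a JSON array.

FIRST sets, iterate to fixpoint:
round 1:
  A via A→d: +{d}
  B via B→b c: +{b}
  S via S→A: +{d}
  S via S→b B: +{b}
  FIRST[S]={b,d}  FIRST[A]={d}  FIRST[B]={b}
round 2: (stable)
  FIRST[S]={b,d}  FIRST[A]={d}  FIRST[B]={b}

FIRST(S) = ["b", "d"]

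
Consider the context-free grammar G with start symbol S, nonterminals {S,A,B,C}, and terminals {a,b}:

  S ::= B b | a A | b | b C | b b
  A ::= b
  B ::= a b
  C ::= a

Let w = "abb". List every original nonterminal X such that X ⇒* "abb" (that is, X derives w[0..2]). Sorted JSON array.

Convert to CNF:
  S -> B T1 | T0 A | T1 C | T1 T1 | b
  A -> b
  B -> T0 T1
  C -> a
  T0 -> a
  T1 -> b

CYK table (by increasing span) — only the sub-triangle for w[0..2]:
  cell(0,0) a: {C,T0}  orig:{C}
  cell(1,1) b: {A,S,T1}  orig:{A,S}
  cell(2,2) b: {A,S,T1}  orig:{A,S}
  cell(0,1) ab: {B,S}
  cell(1,2) bb: {S}
  cell(0,2) abb: {S}

Original NTs in T[0,2] deriving "abb": ["S"]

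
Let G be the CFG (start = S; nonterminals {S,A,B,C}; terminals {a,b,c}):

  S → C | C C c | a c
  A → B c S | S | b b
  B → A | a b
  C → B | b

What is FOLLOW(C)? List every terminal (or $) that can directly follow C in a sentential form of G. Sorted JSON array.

FIRST iteration:
[1]
  A via A→b b: +{b}
  B via B→A: +{b}
  B via B→a b: +{a}
  C via C→B: +{a,b}
  S via S→C: +{a,b}
  FIRST[S]={a,b}  FIRST[A]={b}  FIRST[B]={a,b}  FIRST[C]={a,b}
[2]
  A via A→B c S: +{a}
  FIRST[S]={a,b}  FIRST[A]={a,b}  FIRST[B]={a,b}  FIRST[C]={a,b}
[3] (no change)
  FIRST[S]={a,b}  FIRST[A]={a,b}  FIRST[B]={a,b}  FIRST[C]={a,b}

FOLLOW iteration:
seed FOLLOW(S) with $
pass 1:
  A→B c S: FOLLOW(B) ⊇ FIRST(c) = {c}; new: +{c}
  B→A: FOLLOW(A) ⊇ FOLLOW(B) ⊇ {c}; new: +{c}
  S→C: FOLLOW(C) ⊇ FOLLOW(S) ⊇ {$}; new: +{$}
  S→C C c: FOLLOW(C) ⊇ FIRST(C) = {a,b}; new: +{a,b}
  S→C C c: FOLLOW(C) ⊇ FIRST(c) = {c}; new: +{c}
  S: {$}  A: {c}  B: {c}  C: {$,a,b,c}
pass 2:
  A→B c S: FOLLOW(S) ⊇ FOLLOW(A) ⊇ {c}; new: +{c}
  C→B: FOLLOW(B) ⊇ FOLLOW(C) ⊇ {$,a,b,c}; new: +{$,a,b}
  S: {$,c}  A: {c}  B: {$,a,b,c}  C: {$,a,b,c}
pass 3:
  B→A: FOLLOW(A) ⊇ FOLLOW(B) ⊇ {$,a,b,c}; new: +{$,a,b}
  S: {$,c}  A: {$,a,b,c}  B: {$,a,b,c}  C: {$,a,b,c}
pass 4:
  A→B c S: FOLLOW(S) ⊇ FOLLOW(A) ⊇ {$,a,b,c}; new: +{a,b}
  S: {$,a,b,c}  A: {$,a,b,c}  B: {$,a,b,c}  C: {$,a,b,c}
pass 5: — fixpoint
  S: {$,a,b,c}  A: {$,a,b,c}  B: {$,a,b,c}  C: {$,a,b,c}

FOLLOW(C) = ["$", "a", "b", "c"]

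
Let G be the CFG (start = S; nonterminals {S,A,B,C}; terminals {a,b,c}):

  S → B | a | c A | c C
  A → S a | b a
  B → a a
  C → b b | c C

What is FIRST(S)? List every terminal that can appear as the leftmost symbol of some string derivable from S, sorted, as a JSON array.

FIRST iteration:
pass 1:
  A via A→b a: +{b}
  B via B→a a: +{a}
  C via C→b b: +{b}
  C via C→c C: +{c}
  S via S→B: +{a}
  S via S→c A: +{c}
  FIRST(S)={a,c}  FIRST(A)={b}  FIRST(B)={a}  FIRST(C)={b,c}
pass 2:
  A via A→S a: +{a,c}
  FIRST(S)={a,c}  FIRST(A)={a,b,c}  FIRST(B)={a}  FIRST(C)={b,c}
pass 3: — fixpoint
  FIRST(S)={a,c}  FIRST(A)={a,b,c}  FIRST(B)={a}  FIRST(C)={b,c}

FIRST(S) = ["a", "c"]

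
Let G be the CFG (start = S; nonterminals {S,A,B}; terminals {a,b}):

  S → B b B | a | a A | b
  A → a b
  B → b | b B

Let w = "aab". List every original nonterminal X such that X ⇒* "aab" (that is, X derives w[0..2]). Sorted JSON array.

CNF form of G:
  S -> B X2 | T0 A | a | b
  A -> T0 T1
  B -> T1 B | b
  T0 -> a
  T1 -> b
  X2 -> T1 B

CYK table (by increasing span), restricted to cells inside w[0..2]:
  T[0,0] 'a' = {S,T0}  orig:{S}
  T[1,1] 'a' = {S,T0}  orig:{S}
  T[2,2] 'b' = {B,S,T1}  orig:{B,S}
  T[0,1] 'aa' = ∅
  T[1,2] 'ab' = {A}
  T[0,2] 'aab' = {S}

Original NTs in T[0,2] deriving "aab": ["S"]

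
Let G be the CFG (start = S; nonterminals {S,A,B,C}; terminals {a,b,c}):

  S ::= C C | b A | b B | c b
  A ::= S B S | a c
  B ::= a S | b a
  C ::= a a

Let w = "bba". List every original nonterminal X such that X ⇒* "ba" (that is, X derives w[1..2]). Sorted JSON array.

Convert to CNF:
  S -> C C | T1 T2 | T2 A | T2 B
  A -> S X3 | T0 T1
  B -> T0 S | T2 T0
  C -> T0 T0
  T0 -> a
  T1 -> c
  T2 -> b
  X3 -> B S

CYK table (by increasing span) — only the sub-triangle for w[1..2]:
  T[1,1] 'b' = {T2}  orig:{}
  T[2,2] 'a' = {T0}  orig:{}
  T[1,2] 'ba' = {B}

Original NTs in T[1,2] deriving "ba": ["B"]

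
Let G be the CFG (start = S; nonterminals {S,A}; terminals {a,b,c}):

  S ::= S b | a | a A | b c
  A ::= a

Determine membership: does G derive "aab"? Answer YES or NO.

Convert to CNF:
  S -> S T0 | T0 T2 | T1 A | a
  A -> a
  T0 -> b
  T1 -> a
  T2 -> c

Fill CYK table bottom-up:
  cell(0,0) a: {A,S,T1}  orig:{A,S}
  cell(1,1) a: {A,S,T1}  orig:{A,S}
  cell(2,2) b: {T0}  orig:{}
  cell(0,1) aa: {S}
  cell(1,2) ab: {S}
  cell(0,2) aab: {S}

S ∈ T[0,2] ⇒ YES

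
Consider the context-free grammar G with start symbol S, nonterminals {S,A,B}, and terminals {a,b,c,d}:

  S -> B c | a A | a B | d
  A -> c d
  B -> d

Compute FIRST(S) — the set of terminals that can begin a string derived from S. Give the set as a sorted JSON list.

FIRST iteration:
[1]
  A via A→c d: +{c}
  B via B→d: +{d}
  S via S→B c: +{d}
  S via S→a A: +{a}
  S: {a,d}  A: {c}  B: {d}
[2] — fixpoint
  S: {a,d}  A: {c}  B: {d}

FIRST(S) = ["a", "d"]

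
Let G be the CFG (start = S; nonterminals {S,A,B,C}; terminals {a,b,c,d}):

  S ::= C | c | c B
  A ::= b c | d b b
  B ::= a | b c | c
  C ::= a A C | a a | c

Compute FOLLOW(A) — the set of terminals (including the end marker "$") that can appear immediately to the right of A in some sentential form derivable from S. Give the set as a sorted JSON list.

FIRST sets, iterate to fixpoint:
pass 1:
  A via A→b c: +{b}
  A via A→d b b: +{d}
  B via B→a: +{a}
  B via B→b c: +{b}
  B via B→c: +{c}
  C via C→a A C: +{a}
  C via C→c: +{c}
  S via S→C: +{a,c}
  FIRST(S)={a,c}  FIRST(A)={b,d}  FIRST(B)={a,b,c}  FIRST(C)={a,c}
pass 2: — fixpoint
  FIRST(S)={a,c}  FIRST(A)={b,d}  FIRST(B)={a,b,c}  FIRST(C)={a,c}

FOLLOW sets:
seed FOLLOW(S) with $
iter 1:
  C→a A C: FOLLOW(A) ⊇ FIRST(C) = {a,c}; new: +{a,c}
  S→C: FOLLOW(C) ⊇ FOLLOW(S) ⊇ {$}; new: +{$}
  S→c B: FOLLOW(B) ⊇ FOLLOW(S) ⊇ {$}; new: +{$}
  FOLLOW(S)={$}  FOLLOW(A)={a,c}  FOLLOW(B)={$}  FOLLOW(C)={$}
iter 2: (no change)
  FOLLOW(S)={$}  FOLLOW(A)={a,c}  FOLLOW(B)={$}  FOLLOW(C)={$}

FOLLOW(A) = ["a", "c"]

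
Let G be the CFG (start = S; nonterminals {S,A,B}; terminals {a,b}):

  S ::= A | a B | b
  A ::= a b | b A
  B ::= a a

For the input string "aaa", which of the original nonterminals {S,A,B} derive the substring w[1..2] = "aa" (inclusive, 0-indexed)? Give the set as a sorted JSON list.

CNF form of G:
  S -> T0 B | T0 T1 | T1 A | b
  A -> T0 T1 | T1 A
  B -> T0 T0
  T0 -> a
  T1 -> b

CYK table (by increasing span) (cells [i..j] with 1 ≤ i ≤ j ≤ 2 only):
  cell(1,1) a: {T0}  orig:{}
  cell(2,2) a: {T0}  orig:{}
  cell(1,2) aa: {B}

Original NTs in T[1,2] deriving "aa": ["B"]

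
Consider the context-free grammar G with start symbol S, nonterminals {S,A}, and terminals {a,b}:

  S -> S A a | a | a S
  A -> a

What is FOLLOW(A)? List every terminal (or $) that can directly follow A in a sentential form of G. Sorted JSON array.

Compute FIRST by fixpoint:
pass 1:
  A via A→a: +{a}
  S via S→a: +{a}
  FIRST(S)={a}  FIRST(A)={a}
pass 2: done
  FIRST(S)={a}  FIRST(A)={a}

FOLLOW sets:
seed FOLLOW(S) with $
pass 1:
  S→S A a: FOLLOW(S) ⊇ FIRST(A) = {a}; new: +{a}
  S→S A a: FOLLOW(A) ⊇ FIRST(a) = {a}; new: +{a}
  FOLLOW[S]={$,a}  FOLLOW[A]={a}
pass 2: — fixpoint
  FOLLOW[S]={$,a}  FOLLOW[A]={a}

FOLLOW(A) = ["a"]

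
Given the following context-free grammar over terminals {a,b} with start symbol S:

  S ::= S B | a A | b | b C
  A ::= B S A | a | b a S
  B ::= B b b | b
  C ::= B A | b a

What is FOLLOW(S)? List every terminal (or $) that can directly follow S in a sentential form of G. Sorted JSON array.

FIRST iteration:
pass 1:
  A via A→a: +{a}
  A via A→b a S: +{b}
  B via B→b: +{b}
  C via C→B A: +{b}
  S via S→a A: +{a}
  S via S→b: +{b}
  S: {a,b}  A: {a,b}  B: {b}  C: {b}
pass 2: (no change)
  S: {a,b}  A: {a,b}  B: {b}  C: {b}

FOLLOW sets:
FOLLOW(S) := {$}
pass 1:
  A→B S A: FOLLOW(B) ⊇ FIRST(S) = {a,b}; new: +{a,b}
  A→B S A: FOLLOW(S) ⊇ FIRST(A) = {a,b}; new: +{a,b}
  S→S B: FOLLOW(B) ⊇ FOLLOW(S) ⊇ {$,a,b}; new: +{$}
  S→a A: FOLLOW(A) ⊇ FOLLOW(S) ⊇ {$,a,b}; new: +{$,a,b}
  S→b C: FOLLOW(C) ⊇ FOLLOW(S) ⊇ {$,a,b}; new: +{$,a,b}
  S: {$,a,b}  A: {$,a,b}  B: {$,a,b}  C: {$,a,b}
pass 2: (no change)
  S: {$,a,b}  A: {$,a,b}  B: {$,a,b}  C: {$,a,b}

FOLLOW(S) = ["$", "a", "b"]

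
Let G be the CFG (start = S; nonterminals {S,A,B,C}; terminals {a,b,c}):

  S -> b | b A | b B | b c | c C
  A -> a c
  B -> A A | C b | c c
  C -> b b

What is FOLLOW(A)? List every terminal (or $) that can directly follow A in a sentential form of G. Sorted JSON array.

FIRST sets, iterate to fixpoint:
pass 1:
  A via A→a c: +{a}
  B via B→A A: +{a}
  B via B→c c: +{c}
  C via C→b b: +{b}
  S via S→b: +{b}
  S via S→c C: +{c}
  FIRST[S]={b,c}  FIRST[A]={a}  FIRST[B]={a,c}  FIRST[C]={b}
pass 2:
  B via B→C b: +{b}
  FIRST[S]={b,c}  FIRST[A]={a}  FIRST[B]={a,b,c}  FIRST[C]={b}
pass 3: — fixpoint
  FIRST[S]={b,c}  FIRST[A]={a}  FIRST[B]={a,b,c}  FIRST[C]={b}

FOLLOW sets:
initialize: $ ∈ FOLLOW(S)
iter 1:
  B→A A: FOLLOW(A) ⊇ FIRST(A) = {a}; new: +{a}
  B→C b: FOLLOW(C) ⊇ FIRST(b) = {b}; new: +{b}
  S→b A: FOLLOW(A) ⊇ FOLLOW(S) ⊇ {$}; new: +{$}
  S→b B: FOLLOW(B) ⊇ FOLLOW(S) ⊇ {$}; new: +{$}
  S→c C: FOLLOW(C) ⊇ FOLLOW(S) ⊇ {$}; new: +{$}
  FOLLOW[S]={$}  FOLLOW[A]={$,a}  FOLLOW[B]={$}  FOLLOW[C]={$,b}
iter 2: done
  FOLLOW[S]={$}  FOLLOW[A]={$,a}  FOLLOW[B]={$}  FOLLOW[C]={$,b}

FOLLOW(A) = ["$", "a"]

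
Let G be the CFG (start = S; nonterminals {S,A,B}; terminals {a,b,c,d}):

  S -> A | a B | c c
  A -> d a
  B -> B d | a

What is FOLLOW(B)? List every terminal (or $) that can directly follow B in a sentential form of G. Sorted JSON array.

FIRST sets, iterate to fixpoint:
[1]
  A via A→d a: +{d}
  B via B→a: +{a}
  S via S→A: +{d}
  S via S→a B: +{a}
  S via S→c c: +{c}
  FIRST[S]={a,c,d}  FIRST[A]={d}  FIRST[B]={a}
[2] (stable)
  FIRST[S]={a,c,d}  FIRST[A]={d}  FIRST[B]={a}

Compute FOLLOW by fixpoint:
initialize: $ ∈ FOLLOW(S)
pass 1:
  B→B d: FOLLOW(B) ⊇ FIRST(d) = {d}; new: +{d}
  S→A: FOLLOW(A) ⊇ FOLLOW(S) ⊇ {$}; new: +{$}
  S→a B: FOLLOW(B) ⊇ FOLLOW(S) ⊇ {$}; new: +{$}
  S: {$}  A: {$}  B: {$,d}
pass 2: done
  S: {$}  A: {$}  B: {$,d}

FOLLOW(B) = ["$", "d"]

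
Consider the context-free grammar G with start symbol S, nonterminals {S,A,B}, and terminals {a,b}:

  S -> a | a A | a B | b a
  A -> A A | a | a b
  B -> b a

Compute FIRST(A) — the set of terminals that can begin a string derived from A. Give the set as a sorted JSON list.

Compute FIRST by fixpoint:
[1]
  A via A→a: +{a}
  B via B→b a: +{b}
  S via S→a: +{a}
  S via S→b a: +{b}
  S: {a,b}  A: {a}  B: {b}
[2] (stable)
  S: {a,b}  A: {a}  B: {b}

FIRST(A) = ["a"]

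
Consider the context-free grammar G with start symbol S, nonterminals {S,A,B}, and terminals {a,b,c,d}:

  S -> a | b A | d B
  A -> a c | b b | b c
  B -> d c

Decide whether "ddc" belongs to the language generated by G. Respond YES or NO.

CNF form of G:
  S -> T2 A | T3 B | a
  A -> T0 T1 | T2 T1 | T2 T2
  B -> T3 T1
  T0 -> a
  T1 -> c
  T2 -> b
  T3 -> d

CYK table (by increasing span):
  T[0,0] 'd' = {T3}  orig:{}
  T[1,1] 'd' = {T3}  orig:{}
  T[2,2] 'c' = {T1}  orig:{}
  T[0,1] 'dd' = ∅
  T[1,2] 'dc' = {B}
  T[0,2] 'ddc' = {S}

S ∈ T[0,2] ⇒ YES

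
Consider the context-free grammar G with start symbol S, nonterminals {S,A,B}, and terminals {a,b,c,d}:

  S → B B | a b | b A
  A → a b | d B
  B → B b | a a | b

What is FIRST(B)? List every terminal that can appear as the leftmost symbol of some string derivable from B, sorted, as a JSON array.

FIRST sets, iterate to fixpoint:
iter 1:
  A via A→a b: +{a}
  A via A→d B: +{d}
  B via B→a a: +{a}
  B via B→b: +{b}
  S via S→B B: +{a,b}
  FIRST(S)={a,b}  FIRST(A)={a,d}  FIRST(B)={a,b}
iter 2: done
  FIRST(S)={a,b}  FIRST(A)={a,d}  FIRST(B)={a,b}

FIRST(B) = ["a", "b"]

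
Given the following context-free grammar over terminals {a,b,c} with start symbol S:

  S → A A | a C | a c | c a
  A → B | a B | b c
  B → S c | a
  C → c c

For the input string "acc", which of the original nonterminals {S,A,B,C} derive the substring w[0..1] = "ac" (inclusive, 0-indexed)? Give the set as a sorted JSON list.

Convert to CNF:
  S -> A A | T0 T1 | T1 C | T1 T0
  A -> S T0 | T1 B | T2 T0 | a
  B -> S T0 | a
  C -> T0 T0
  T0 -> c
  T1 -> a
  T2 -> b

CYK fill (cells [i..j] with 0 ≤ i ≤ j ≤ 1 only):
  [0..0]={A,B,T1}  "a"  orig:{A,B}
  [1..1]={T0}  "c"  orig:{}
  [0..1]={S}  "ac"

Original NTs in T[0,1] deriving "ac": ["S"]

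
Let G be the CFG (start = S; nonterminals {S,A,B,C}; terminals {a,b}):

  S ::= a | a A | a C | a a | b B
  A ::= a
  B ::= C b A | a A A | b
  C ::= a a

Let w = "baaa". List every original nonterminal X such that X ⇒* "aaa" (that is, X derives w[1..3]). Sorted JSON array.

CNF form of G:
  S -> T0 B | T1 A | T1 C | T1 T1 | a
  A -> a
  B -> C X2 | T1 X3 | b
  C -> T1 T1
  T0 -> b
  T1 -> a
  X2 -> T0 A
  X3 -> A A

CYK table (by increasing span) (cells [i..j] with 1 ≤ i ≤ j ≤ 3 only):
  T[1,1] 'a' = {A,S,T1}  orig:{A,S}
  T[2,2] 'a' = {A,S,T1}  orig:{A,S}
  T[3,3] 'a' = {A,S,T1}  orig:{A,S}
  T[1,2] 'aa' = {C,S,X3}  orig:{C,S}
  T[2,3] 'aa' = {C,S,X3}  orig:{C,S}
  T[1,3] 'aaa' = {B,S}

Original NTs in T[1,3] deriving "aaa": ["B", "S"]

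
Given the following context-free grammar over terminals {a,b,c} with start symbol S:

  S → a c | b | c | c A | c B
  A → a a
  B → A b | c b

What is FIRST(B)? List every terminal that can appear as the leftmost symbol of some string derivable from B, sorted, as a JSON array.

FIRST iteration:
round 1:
  A via A→a a: +{a}
  B via B→A b: +{a}
  B via B→c b: +{c}
  S via S→a c: +{a}
  S via S→b: +{b}
  S via S→c: +{c}
  S: {a,b,c}  A: {a}  B: {a,c}
round 2: done
  S: {a,b,c}  A: {a}  B: {a,c}

FIRST(B) = ["a", "c"]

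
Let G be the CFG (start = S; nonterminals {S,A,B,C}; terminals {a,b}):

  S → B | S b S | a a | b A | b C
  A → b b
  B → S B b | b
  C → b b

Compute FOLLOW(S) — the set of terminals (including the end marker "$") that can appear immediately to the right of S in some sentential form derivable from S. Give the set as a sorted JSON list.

Compute FIRST by fixpoint:
round 1:
  A via A→b b: +{b}
  B via B→b: +{b}
  C via C→b b: +{b}
  S via S→B: +{b}
  S via S→a a: +{a}
  S: {a,b}  A: {b}  B: {b}  C: {b}
round 2:
  B via B→S B b: +{a}
  S: {a,b}  A: {b}  B: {a,b}  C: {b}
round 3: (stable)
  S: {a,b}  A: {b}  B: {a,b}  C: {b}

FOLLOW sets:
initialize: $ ∈ FOLLOW(S)
round 1:
  B→S B b: FOLLOW(S) ⊇ FIRST(B) = {a,b}; new: +{a,b}
  B→S B b: FOLLOW(B) ⊇ FIRST(b) = {b}; new: +{b}
  S→B: FOLLOW(B) ⊇ FOLLOW(S) ⊇ {$,a,b}; new: +{$,a}
  S→b A: FOLLOW(A) ⊇ FOLLOW(S) ⊇ {$,a,b}; new: +{$,a,b}
  S→b C: FOLLOW(C) ⊇ FOLLOW(S) ⊇ {$,a,b}; new: +{$,a,b}
  FOLLOW(S)={$,a,b}  FOLLOW(A)={$,a,b}  FOLLOW(B)={$,a,b}  FOLLOW(C)={$,a,b}
round 2: — fixpoint
  FOLLOW(S)={$,a,b}  FOLLOW(A)={$,a,b}  FOLLOW(B)={$,a,b}  FOLLOW(C)={$,a,b}

FOLLOW(S) = ["$", "a", "b"]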